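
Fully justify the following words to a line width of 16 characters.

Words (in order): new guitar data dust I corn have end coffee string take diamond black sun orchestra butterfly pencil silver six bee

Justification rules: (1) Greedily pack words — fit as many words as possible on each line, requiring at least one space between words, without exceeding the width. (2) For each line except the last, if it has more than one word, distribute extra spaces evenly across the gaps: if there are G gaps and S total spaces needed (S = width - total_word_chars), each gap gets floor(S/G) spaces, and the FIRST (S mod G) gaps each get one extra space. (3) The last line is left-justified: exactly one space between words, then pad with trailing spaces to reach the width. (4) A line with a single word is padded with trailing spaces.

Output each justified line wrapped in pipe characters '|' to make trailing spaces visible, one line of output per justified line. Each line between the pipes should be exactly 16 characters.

Answer: |new  guitar data|
|dust I corn have|
|end       coffee|
|string      take|
|diamond    black|
|sun    orchestra|
|butterfly pencil|
|silver six bee  |

Derivation:
Line 1: ['new', 'guitar', 'data'] (min_width=15, slack=1)
Line 2: ['dust', 'I', 'corn', 'have'] (min_width=16, slack=0)
Line 3: ['end', 'coffee'] (min_width=10, slack=6)
Line 4: ['string', 'take'] (min_width=11, slack=5)
Line 5: ['diamond', 'black'] (min_width=13, slack=3)
Line 6: ['sun', 'orchestra'] (min_width=13, slack=3)
Line 7: ['butterfly', 'pencil'] (min_width=16, slack=0)
Line 8: ['silver', 'six', 'bee'] (min_width=14, slack=2)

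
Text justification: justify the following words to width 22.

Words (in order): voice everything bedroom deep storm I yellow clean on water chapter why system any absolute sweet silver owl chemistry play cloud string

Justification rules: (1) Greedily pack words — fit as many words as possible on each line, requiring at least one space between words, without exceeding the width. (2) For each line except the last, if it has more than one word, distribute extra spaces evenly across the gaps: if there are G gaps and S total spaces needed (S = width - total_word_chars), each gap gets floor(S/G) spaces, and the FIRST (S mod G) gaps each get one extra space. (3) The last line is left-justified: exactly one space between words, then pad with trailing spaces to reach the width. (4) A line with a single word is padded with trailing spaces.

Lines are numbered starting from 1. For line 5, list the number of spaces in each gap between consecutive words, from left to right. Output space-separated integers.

Line 1: ['voice', 'everything'] (min_width=16, slack=6)
Line 2: ['bedroom', 'deep', 'storm', 'I'] (min_width=20, slack=2)
Line 3: ['yellow', 'clean', 'on', 'water'] (min_width=21, slack=1)
Line 4: ['chapter', 'why', 'system', 'any'] (min_width=22, slack=0)
Line 5: ['absolute', 'sweet', 'silver'] (min_width=21, slack=1)
Line 6: ['owl', 'chemistry', 'play'] (min_width=18, slack=4)
Line 7: ['cloud', 'string'] (min_width=12, slack=10)

Answer: 2 1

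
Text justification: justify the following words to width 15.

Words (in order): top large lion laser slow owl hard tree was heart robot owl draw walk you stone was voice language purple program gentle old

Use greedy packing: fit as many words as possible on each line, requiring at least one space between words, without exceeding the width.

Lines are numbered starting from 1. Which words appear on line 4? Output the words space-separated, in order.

Line 1: ['top', 'large', 'lion'] (min_width=14, slack=1)
Line 2: ['laser', 'slow', 'owl'] (min_width=14, slack=1)
Line 3: ['hard', 'tree', 'was'] (min_width=13, slack=2)
Line 4: ['heart', 'robot', 'owl'] (min_width=15, slack=0)
Line 5: ['draw', 'walk', 'you'] (min_width=13, slack=2)
Line 6: ['stone', 'was', 'voice'] (min_width=15, slack=0)
Line 7: ['language', 'purple'] (min_width=15, slack=0)
Line 8: ['program', 'gentle'] (min_width=14, slack=1)
Line 9: ['old'] (min_width=3, slack=12)

Answer: heart robot owl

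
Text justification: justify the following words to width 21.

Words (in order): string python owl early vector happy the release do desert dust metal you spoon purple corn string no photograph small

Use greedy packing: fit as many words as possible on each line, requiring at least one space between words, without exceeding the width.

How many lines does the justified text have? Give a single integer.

Line 1: ['string', 'python', 'owl'] (min_width=17, slack=4)
Line 2: ['early', 'vector', 'happy'] (min_width=18, slack=3)
Line 3: ['the', 'release', 'do', 'desert'] (min_width=21, slack=0)
Line 4: ['dust', 'metal', 'you', 'spoon'] (min_width=20, slack=1)
Line 5: ['purple', 'corn', 'string', 'no'] (min_width=21, slack=0)
Line 6: ['photograph', 'small'] (min_width=16, slack=5)
Total lines: 6

Answer: 6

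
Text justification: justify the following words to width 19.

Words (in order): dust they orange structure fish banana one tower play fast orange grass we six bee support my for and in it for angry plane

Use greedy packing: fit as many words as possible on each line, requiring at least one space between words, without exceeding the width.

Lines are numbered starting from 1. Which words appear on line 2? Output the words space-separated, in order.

Line 1: ['dust', 'they', 'orange'] (min_width=16, slack=3)
Line 2: ['structure', 'fish'] (min_width=14, slack=5)
Line 3: ['banana', 'one', 'tower'] (min_width=16, slack=3)
Line 4: ['play', 'fast', 'orange'] (min_width=16, slack=3)
Line 5: ['grass', 'we', 'six', 'bee'] (min_width=16, slack=3)
Line 6: ['support', 'my', 'for', 'and'] (min_width=18, slack=1)
Line 7: ['in', 'it', 'for', 'angry'] (min_width=15, slack=4)
Line 8: ['plane'] (min_width=5, slack=14)

Answer: structure fish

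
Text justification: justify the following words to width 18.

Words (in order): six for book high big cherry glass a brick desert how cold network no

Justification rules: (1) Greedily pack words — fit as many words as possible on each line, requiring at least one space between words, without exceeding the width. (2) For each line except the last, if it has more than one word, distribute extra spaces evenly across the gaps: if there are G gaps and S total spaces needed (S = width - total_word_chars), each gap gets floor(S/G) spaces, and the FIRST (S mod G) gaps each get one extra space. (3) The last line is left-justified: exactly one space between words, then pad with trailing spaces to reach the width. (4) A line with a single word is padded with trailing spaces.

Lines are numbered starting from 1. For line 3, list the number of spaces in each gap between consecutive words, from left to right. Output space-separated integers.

Answer: 2 2

Derivation:
Line 1: ['six', 'for', 'book', 'high'] (min_width=17, slack=1)
Line 2: ['big', 'cherry', 'glass', 'a'] (min_width=18, slack=0)
Line 3: ['brick', 'desert', 'how'] (min_width=16, slack=2)
Line 4: ['cold', 'network', 'no'] (min_width=15, slack=3)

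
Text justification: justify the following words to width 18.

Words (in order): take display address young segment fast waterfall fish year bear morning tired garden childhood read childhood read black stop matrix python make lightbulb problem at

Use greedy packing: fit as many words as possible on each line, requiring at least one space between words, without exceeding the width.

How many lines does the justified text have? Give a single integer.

Line 1: ['take', 'display'] (min_width=12, slack=6)
Line 2: ['address', 'young'] (min_width=13, slack=5)
Line 3: ['segment', 'fast'] (min_width=12, slack=6)
Line 4: ['waterfall', 'fish'] (min_width=14, slack=4)
Line 5: ['year', 'bear', 'morning'] (min_width=17, slack=1)
Line 6: ['tired', 'garden'] (min_width=12, slack=6)
Line 7: ['childhood', 'read'] (min_width=14, slack=4)
Line 8: ['childhood', 'read'] (min_width=14, slack=4)
Line 9: ['black', 'stop', 'matrix'] (min_width=17, slack=1)
Line 10: ['python', 'make'] (min_width=11, slack=7)
Line 11: ['lightbulb', 'problem'] (min_width=17, slack=1)
Line 12: ['at'] (min_width=2, slack=16)
Total lines: 12

Answer: 12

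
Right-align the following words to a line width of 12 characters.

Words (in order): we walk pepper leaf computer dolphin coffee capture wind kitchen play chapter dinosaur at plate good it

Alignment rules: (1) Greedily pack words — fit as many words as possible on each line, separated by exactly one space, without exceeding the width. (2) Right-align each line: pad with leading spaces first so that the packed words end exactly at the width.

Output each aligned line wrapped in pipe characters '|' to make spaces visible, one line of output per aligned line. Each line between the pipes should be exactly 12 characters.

Answer: |     we walk|
| pepper leaf|
|    computer|
|     dolphin|
|      coffee|
|capture wind|
|kitchen play|
|     chapter|
| dinosaur at|
|  plate good|
|          it|

Derivation:
Line 1: ['we', 'walk'] (min_width=7, slack=5)
Line 2: ['pepper', 'leaf'] (min_width=11, slack=1)
Line 3: ['computer'] (min_width=8, slack=4)
Line 4: ['dolphin'] (min_width=7, slack=5)
Line 5: ['coffee'] (min_width=6, slack=6)
Line 6: ['capture', 'wind'] (min_width=12, slack=0)
Line 7: ['kitchen', 'play'] (min_width=12, slack=0)
Line 8: ['chapter'] (min_width=7, slack=5)
Line 9: ['dinosaur', 'at'] (min_width=11, slack=1)
Line 10: ['plate', 'good'] (min_width=10, slack=2)
Line 11: ['it'] (min_width=2, slack=10)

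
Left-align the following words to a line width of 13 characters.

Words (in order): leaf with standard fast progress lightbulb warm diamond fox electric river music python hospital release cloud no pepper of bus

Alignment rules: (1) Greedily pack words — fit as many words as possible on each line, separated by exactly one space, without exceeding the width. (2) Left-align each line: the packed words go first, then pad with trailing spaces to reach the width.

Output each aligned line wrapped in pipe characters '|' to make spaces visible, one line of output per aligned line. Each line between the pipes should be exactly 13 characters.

Answer: |leaf with    |
|standard fast|
|progress     |
|lightbulb    |
|warm diamond |
|fox electric |
|river music  |
|python       |
|hospital     |
|release cloud|
|no pepper of |
|bus          |

Derivation:
Line 1: ['leaf', 'with'] (min_width=9, slack=4)
Line 2: ['standard', 'fast'] (min_width=13, slack=0)
Line 3: ['progress'] (min_width=8, slack=5)
Line 4: ['lightbulb'] (min_width=9, slack=4)
Line 5: ['warm', 'diamond'] (min_width=12, slack=1)
Line 6: ['fox', 'electric'] (min_width=12, slack=1)
Line 7: ['river', 'music'] (min_width=11, slack=2)
Line 8: ['python'] (min_width=6, slack=7)
Line 9: ['hospital'] (min_width=8, slack=5)
Line 10: ['release', 'cloud'] (min_width=13, slack=0)
Line 11: ['no', 'pepper', 'of'] (min_width=12, slack=1)
Line 12: ['bus'] (min_width=3, slack=10)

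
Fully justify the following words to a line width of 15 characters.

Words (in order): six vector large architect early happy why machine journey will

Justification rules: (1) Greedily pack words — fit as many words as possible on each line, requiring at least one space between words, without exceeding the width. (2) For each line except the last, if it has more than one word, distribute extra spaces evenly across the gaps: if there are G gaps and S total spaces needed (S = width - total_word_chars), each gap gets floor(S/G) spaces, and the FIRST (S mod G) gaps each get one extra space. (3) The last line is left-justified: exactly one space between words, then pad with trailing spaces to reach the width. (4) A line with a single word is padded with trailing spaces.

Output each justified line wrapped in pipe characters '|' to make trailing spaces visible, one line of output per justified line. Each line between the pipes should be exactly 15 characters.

Answer: |six      vector|
|large architect|
|early happy why|
|machine journey|
|will           |

Derivation:
Line 1: ['six', 'vector'] (min_width=10, slack=5)
Line 2: ['large', 'architect'] (min_width=15, slack=0)
Line 3: ['early', 'happy', 'why'] (min_width=15, slack=0)
Line 4: ['machine', 'journey'] (min_width=15, slack=0)
Line 5: ['will'] (min_width=4, slack=11)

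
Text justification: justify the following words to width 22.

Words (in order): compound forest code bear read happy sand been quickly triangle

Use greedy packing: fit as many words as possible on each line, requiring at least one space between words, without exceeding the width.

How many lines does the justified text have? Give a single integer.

Answer: 3

Derivation:
Line 1: ['compound', 'forest', 'code'] (min_width=20, slack=2)
Line 2: ['bear', 'read', 'happy', 'sand'] (min_width=20, slack=2)
Line 3: ['been', 'quickly', 'triangle'] (min_width=21, slack=1)
Total lines: 3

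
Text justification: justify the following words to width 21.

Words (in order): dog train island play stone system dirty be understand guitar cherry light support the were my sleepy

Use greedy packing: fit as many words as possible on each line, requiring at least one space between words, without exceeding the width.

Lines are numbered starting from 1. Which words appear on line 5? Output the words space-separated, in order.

Line 1: ['dog', 'train', 'island', 'play'] (min_width=21, slack=0)
Line 2: ['stone', 'system', 'dirty', 'be'] (min_width=21, slack=0)
Line 3: ['understand', 'guitar'] (min_width=17, slack=4)
Line 4: ['cherry', 'light', 'support'] (min_width=20, slack=1)
Line 5: ['the', 'were', 'my', 'sleepy'] (min_width=18, slack=3)

Answer: the were my sleepy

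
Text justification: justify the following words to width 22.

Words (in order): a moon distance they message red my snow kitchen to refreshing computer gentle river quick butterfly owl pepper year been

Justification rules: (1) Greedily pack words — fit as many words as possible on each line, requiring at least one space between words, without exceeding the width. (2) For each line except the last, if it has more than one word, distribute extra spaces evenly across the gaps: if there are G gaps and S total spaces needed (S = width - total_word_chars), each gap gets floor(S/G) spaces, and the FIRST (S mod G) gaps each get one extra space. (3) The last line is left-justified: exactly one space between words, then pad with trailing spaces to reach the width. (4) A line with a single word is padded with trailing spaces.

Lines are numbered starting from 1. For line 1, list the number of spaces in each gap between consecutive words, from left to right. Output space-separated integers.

Answer: 2 2 1

Derivation:
Line 1: ['a', 'moon', 'distance', 'they'] (min_width=20, slack=2)
Line 2: ['message', 'red', 'my', 'snow'] (min_width=19, slack=3)
Line 3: ['kitchen', 'to', 'refreshing'] (min_width=21, slack=1)
Line 4: ['computer', 'gentle', 'river'] (min_width=21, slack=1)
Line 5: ['quick', 'butterfly', 'owl'] (min_width=19, slack=3)
Line 6: ['pepper', 'year', 'been'] (min_width=16, slack=6)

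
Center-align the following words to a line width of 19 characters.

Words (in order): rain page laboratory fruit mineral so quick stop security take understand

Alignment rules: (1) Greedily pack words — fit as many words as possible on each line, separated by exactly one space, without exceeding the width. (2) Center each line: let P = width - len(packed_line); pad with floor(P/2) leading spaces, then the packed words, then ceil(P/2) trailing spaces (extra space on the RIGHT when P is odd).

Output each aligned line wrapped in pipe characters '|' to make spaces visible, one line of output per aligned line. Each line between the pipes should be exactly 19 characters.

Answer: |     rain page     |
| laboratory fruit  |
| mineral so quick  |
|stop security take |
|    understand     |

Derivation:
Line 1: ['rain', 'page'] (min_width=9, slack=10)
Line 2: ['laboratory', 'fruit'] (min_width=16, slack=3)
Line 3: ['mineral', 'so', 'quick'] (min_width=16, slack=3)
Line 4: ['stop', 'security', 'take'] (min_width=18, slack=1)
Line 5: ['understand'] (min_width=10, slack=9)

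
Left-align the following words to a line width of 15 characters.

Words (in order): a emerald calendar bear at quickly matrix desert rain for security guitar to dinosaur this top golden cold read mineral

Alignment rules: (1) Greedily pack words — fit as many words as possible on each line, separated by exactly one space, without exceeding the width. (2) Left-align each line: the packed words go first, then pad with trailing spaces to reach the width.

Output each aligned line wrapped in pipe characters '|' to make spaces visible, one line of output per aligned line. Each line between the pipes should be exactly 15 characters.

Answer: |a emerald      |
|calendar bear  |
|at quickly     |
|matrix desert  |
|rain for       |
|security guitar|
|to dinosaur    |
|this top golden|
|cold read      |
|mineral        |

Derivation:
Line 1: ['a', 'emerald'] (min_width=9, slack=6)
Line 2: ['calendar', 'bear'] (min_width=13, slack=2)
Line 3: ['at', 'quickly'] (min_width=10, slack=5)
Line 4: ['matrix', 'desert'] (min_width=13, slack=2)
Line 5: ['rain', 'for'] (min_width=8, slack=7)
Line 6: ['security', 'guitar'] (min_width=15, slack=0)
Line 7: ['to', 'dinosaur'] (min_width=11, slack=4)
Line 8: ['this', 'top', 'golden'] (min_width=15, slack=0)
Line 9: ['cold', 'read'] (min_width=9, slack=6)
Line 10: ['mineral'] (min_width=7, slack=8)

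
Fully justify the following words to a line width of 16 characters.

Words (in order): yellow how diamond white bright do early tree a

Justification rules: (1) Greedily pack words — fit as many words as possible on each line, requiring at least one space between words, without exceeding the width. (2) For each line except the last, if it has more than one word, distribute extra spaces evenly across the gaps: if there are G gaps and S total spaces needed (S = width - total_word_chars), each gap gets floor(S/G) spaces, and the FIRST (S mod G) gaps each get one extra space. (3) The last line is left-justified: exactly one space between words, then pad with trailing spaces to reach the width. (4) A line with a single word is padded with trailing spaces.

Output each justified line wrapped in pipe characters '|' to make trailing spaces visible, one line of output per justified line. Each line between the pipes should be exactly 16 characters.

Answer: |yellow       how|
|diamond    white|
|bright  do early|
|tree a          |

Derivation:
Line 1: ['yellow', 'how'] (min_width=10, slack=6)
Line 2: ['diamond', 'white'] (min_width=13, slack=3)
Line 3: ['bright', 'do', 'early'] (min_width=15, slack=1)
Line 4: ['tree', 'a'] (min_width=6, slack=10)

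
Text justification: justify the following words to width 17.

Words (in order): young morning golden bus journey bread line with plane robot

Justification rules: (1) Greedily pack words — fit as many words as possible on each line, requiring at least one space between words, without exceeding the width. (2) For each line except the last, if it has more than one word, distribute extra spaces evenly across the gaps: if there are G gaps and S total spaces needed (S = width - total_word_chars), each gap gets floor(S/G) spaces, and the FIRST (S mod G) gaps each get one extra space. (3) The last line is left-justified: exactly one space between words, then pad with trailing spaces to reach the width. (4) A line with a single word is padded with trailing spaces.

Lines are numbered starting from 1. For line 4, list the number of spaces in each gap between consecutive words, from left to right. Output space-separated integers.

Answer: 2 2

Derivation:
Line 1: ['young', 'morning'] (min_width=13, slack=4)
Line 2: ['golden', 'bus'] (min_width=10, slack=7)
Line 3: ['journey', 'bread'] (min_width=13, slack=4)
Line 4: ['line', 'with', 'plane'] (min_width=15, slack=2)
Line 5: ['robot'] (min_width=5, slack=12)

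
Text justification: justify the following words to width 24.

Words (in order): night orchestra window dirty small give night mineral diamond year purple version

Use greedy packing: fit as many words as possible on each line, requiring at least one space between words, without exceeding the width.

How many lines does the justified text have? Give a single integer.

Answer: 4

Derivation:
Line 1: ['night', 'orchestra', 'window'] (min_width=22, slack=2)
Line 2: ['dirty', 'small', 'give', 'night'] (min_width=22, slack=2)
Line 3: ['mineral', 'diamond', 'year'] (min_width=20, slack=4)
Line 4: ['purple', 'version'] (min_width=14, slack=10)
Total lines: 4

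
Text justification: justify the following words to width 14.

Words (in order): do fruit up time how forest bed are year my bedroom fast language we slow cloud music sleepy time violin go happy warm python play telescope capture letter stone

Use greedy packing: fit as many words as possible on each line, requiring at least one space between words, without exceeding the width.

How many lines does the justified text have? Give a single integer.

Answer: 14

Derivation:
Line 1: ['do', 'fruit', 'up'] (min_width=11, slack=3)
Line 2: ['time', 'how'] (min_width=8, slack=6)
Line 3: ['forest', 'bed', 'are'] (min_width=14, slack=0)
Line 4: ['year', 'my'] (min_width=7, slack=7)
Line 5: ['bedroom', 'fast'] (min_width=12, slack=2)
Line 6: ['language', 'we'] (min_width=11, slack=3)
Line 7: ['slow', 'cloud'] (min_width=10, slack=4)
Line 8: ['music', 'sleepy'] (min_width=12, slack=2)
Line 9: ['time', 'violin', 'go'] (min_width=14, slack=0)
Line 10: ['happy', 'warm'] (min_width=10, slack=4)
Line 11: ['python', 'play'] (min_width=11, slack=3)
Line 12: ['telescope'] (min_width=9, slack=5)
Line 13: ['capture', 'letter'] (min_width=14, slack=0)
Line 14: ['stone'] (min_width=5, slack=9)
Total lines: 14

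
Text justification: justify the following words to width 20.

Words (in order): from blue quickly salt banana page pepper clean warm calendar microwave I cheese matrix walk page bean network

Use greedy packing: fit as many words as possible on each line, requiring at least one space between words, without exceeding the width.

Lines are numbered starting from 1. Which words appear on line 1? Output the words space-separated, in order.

Line 1: ['from', 'blue', 'quickly'] (min_width=17, slack=3)
Line 2: ['salt', 'banana', 'page'] (min_width=16, slack=4)
Line 3: ['pepper', 'clean', 'warm'] (min_width=17, slack=3)
Line 4: ['calendar', 'microwave', 'I'] (min_width=20, slack=0)
Line 5: ['cheese', 'matrix', 'walk'] (min_width=18, slack=2)
Line 6: ['page', 'bean', 'network'] (min_width=17, slack=3)

Answer: from blue quickly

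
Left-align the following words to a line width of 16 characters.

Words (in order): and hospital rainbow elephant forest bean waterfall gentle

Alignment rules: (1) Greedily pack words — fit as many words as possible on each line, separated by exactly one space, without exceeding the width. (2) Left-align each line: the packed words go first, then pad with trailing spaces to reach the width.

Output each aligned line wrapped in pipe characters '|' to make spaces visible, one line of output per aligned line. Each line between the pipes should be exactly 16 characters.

Line 1: ['and', 'hospital'] (min_width=12, slack=4)
Line 2: ['rainbow', 'elephant'] (min_width=16, slack=0)
Line 3: ['forest', 'bean'] (min_width=11, slack=5)
Line 4: ['waterfall', 'gentle'] (min_width=16, slack=0)

Answer: |and hospital    |
|rainbow elephant|
|forest bean     |
|waterfall gentle|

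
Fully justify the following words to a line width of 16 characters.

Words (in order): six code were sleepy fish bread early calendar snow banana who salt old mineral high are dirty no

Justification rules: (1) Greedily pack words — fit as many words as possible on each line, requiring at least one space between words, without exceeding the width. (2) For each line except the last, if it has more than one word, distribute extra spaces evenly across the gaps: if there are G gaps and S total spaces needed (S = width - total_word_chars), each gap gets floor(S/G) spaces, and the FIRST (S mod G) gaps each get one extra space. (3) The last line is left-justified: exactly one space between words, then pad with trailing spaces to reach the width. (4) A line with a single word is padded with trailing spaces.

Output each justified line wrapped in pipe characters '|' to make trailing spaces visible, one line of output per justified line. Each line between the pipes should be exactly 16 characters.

Answer: |six   code  were|
|sleepy      fish|
|bread      early|
|calendar    snow|
|banana  who salt|
|old mineral high|
|are dirty no    |

Derivation:
Line 1: ['six', 'code', 'were'] (min_width=13, slack=3)
Line 2: ['sleepy', 'fish'] (min_width=11, slack=5)
Line 3: ['bread', 'early'] (min_width=11, slack=5)
Line 4: ['calendar', 'snow'] (min_width=13, slack=3)
Line 5: ['banana', 'who', 'salt'] (min_width=15, slack=1)
Line 6: ['old', 'mineral', 'high'] (min_width=16, slack=0)
Line 7: ['are', 'dirty', 'no'] (min_width=12, slack=4)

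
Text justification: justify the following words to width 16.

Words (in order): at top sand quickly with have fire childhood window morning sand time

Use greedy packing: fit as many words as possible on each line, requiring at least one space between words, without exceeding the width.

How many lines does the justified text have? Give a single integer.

Answer: 6

Derivation:
Line 1: ['at', 'top', 'sand'] (min_width=11, slack=5)
Line 2: ['quickly', 'with'] (min_width=12, slack=4)
Line 3: ['have', 'fire'] (min_width=9, slack=7)
Line 4: ['childhood', 'window'] (min_width=16, slack=0)
Line 5: ['morning', 'sand'] (min_width=12, slack=4)
Line 6: ['time'] (min_width=4, slack=12)
Total lines: 6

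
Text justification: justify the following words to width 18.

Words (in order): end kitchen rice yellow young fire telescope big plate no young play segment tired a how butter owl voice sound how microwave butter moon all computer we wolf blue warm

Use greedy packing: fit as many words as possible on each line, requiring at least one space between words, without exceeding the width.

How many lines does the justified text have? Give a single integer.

Answer: 10

Derivation:
Line 1: ['end', 'kitchen', 'rice'] (min_width=16, slack=2)
Line 2: ['yellow', 'young', 'fire'] (min_width=17, slack=1)
Line 3: ['telescope', 'big'] (min_width=13, slack=5)
Line 4: ['plate', 'no', 'young'] (min_width=14, slack=4)
Line 5: ['play', 'segment', 'tired'] (min_width=18, slack=0)
Line 6: ['a', 'how', 'butter', 'owl'] (min_width=16, slack=2)
Line 7: ['voice', 'sound', 'how'] (min_width=15, slack=3)
Line 8: ['microwave', 'butter'] (min_width=16, slack=2)
Line 9: ['moon', 'all', 'computer'] (min_width=17, slack=1)
Line 10: ['we', 'wolf', 'blue', 'warm'] (min_width=17, slack=1)
Total lines: 10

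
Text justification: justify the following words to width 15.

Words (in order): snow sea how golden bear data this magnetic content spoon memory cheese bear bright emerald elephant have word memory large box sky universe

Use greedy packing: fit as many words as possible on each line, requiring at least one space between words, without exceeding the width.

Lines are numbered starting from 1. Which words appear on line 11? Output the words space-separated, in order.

Line 1: ['snow', 'sea', 'how'] (min_width=12, slack=3)
Line 2: ['golden', 'bear'] (min_width=11, slack=4)
Line 3: ['data', 'this'] (min_width=9, slack=6)
Line 4: ['magnetic'] (min_width=8, slack=7)
Line 5: ['content', 'spoon'] (min_width=13, slack=2)
Line 6: ['memory', 'cheese'] (min_width=13, slack=2)
Line 7: ['bear', 'bright'] (min_width=11, slack=4)
Line 8: ['emerald'] (min_width=7, slack=8)
Line 9: ['elephant', 'have'] (min_width=13, slack=2)
Line 10: ['word', 'memory'] (min_width=11, slack=4)
Line 11: ['large', 'box', 'sky'] (min_width=13, slack=2)
Line 12: ['universe'] (min_width=8, slack=7)

Answer: large box sky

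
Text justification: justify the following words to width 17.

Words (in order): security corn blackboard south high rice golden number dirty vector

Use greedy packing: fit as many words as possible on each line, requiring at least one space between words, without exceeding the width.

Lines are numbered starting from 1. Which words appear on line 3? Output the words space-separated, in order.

Answer: high rice golden

Derivation:
Line 1: ['security', 'corn'] (min_width=13, slack=4)
Line 2: ['blackboard', 'south'] (min_width=16, slack=1)
Line 3: ['high', 'rice', 'golden'] (min_width=16, slack=1)
Line 4: ['number', 'dirty'] (min_width=12, slack=5)
Line 5: ['vector'] (min_width=6, slack=11)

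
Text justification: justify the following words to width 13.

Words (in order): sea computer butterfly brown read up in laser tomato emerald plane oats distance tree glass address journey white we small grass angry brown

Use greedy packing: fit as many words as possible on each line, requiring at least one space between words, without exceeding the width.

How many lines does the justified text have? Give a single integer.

Line 1: ['sea', 'computer'] (min_width=12, slack=1)
Line 2: ['butterfly'] (min_width=9, slack=4)
Line 3: ['brown', 'read', 'up'] (min_width=13, slack=0)
Line 4: ['in', 'laser'] (min_width=8, slack=5)
Line 5: ['tomato'] (min_width=6, slack=7)
Line 6: ['emerald', 'plane'] (min_width=13, slack=0)
Line 7: ['oats', 'distance'] (min_width=13, slack=0)
Line 8: ['tree', 'glass'] (min_width=10, slack=3)
Line 9: ['address'] (min_width=7, slack=6)
Line 10: ['journey', 'white'] (min_width=13, slack=0)
Line 11: ['we', 'small'] (min_width=8, slack=5)
Line 12: ['grass', 'angry'] (min_width=11, slack=2)
Line 13: ['brown'] (min_width=5, slack=8)
Total lines: 13

Answer: 13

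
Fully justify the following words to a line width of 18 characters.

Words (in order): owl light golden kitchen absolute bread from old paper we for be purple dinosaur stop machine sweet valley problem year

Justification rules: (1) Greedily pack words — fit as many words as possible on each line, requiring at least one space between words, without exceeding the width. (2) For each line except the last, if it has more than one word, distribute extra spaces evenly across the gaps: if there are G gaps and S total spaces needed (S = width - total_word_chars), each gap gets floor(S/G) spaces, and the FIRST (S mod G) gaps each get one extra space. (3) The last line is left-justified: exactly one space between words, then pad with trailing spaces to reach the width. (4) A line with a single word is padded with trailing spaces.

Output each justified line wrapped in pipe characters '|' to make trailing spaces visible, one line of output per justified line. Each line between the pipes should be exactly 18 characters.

Answer: |owl  light  golden|
|kitchen   absolute|
|bread   from   old|
|paper  we  for  be|
|purple    dinosaur|
|stop machine sweet|
|valley     problem|
|year              |

Derivation:
Line 1: ['owl', 'light', 'golden'] (min_width=16, slack=2)
Line 2: ['kitchen', 'absolute'] (min_width=16, slack=2)
Line 3: ['bread', 'from', 'old'] (min_width=14, slack=4)
Line 4: ['paper', 'we', 'for', 'be'] (min_width=15, slack=3)
Line 5: ['purple', 'dinosaur'] (min_width=15, slack=3)
Line 6: ['stop', 'machine', 'sweet'] (min_width=18, slack=0)
Line 7: ['valley', 'problem'] (min_width=14, slack=4)
Line 8: ['year'] (min_width=4, slack=14)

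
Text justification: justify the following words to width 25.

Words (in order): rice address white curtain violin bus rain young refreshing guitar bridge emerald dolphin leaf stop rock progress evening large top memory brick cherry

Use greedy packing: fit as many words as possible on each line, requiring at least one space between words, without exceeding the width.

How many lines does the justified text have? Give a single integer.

Line 1: ['rice', 'address', 'white'] (min_width=18, slack=7)
Line 2: ['curtain', 'violin', 'bus', 'rain'] (min_width=23, slack=2)
Line 3: ['young', 'refreshing', 'guitar'] (min_width=23, slack=2)
Line 4: ['bridge', 'emerald', 'dolphin'] (min_width=22, slack=3)
Line 5: ['leaf', 'stop', 'rock', 'progress'] (min_width=23, slack=2)
Line 6: ['evening', 'large', 'top', 'memory'] (min_width=24, slack=1)
Line 7: ['brick', 'cherry'] (min_width=12, slack=13)
Total lines: 7

Answer: 7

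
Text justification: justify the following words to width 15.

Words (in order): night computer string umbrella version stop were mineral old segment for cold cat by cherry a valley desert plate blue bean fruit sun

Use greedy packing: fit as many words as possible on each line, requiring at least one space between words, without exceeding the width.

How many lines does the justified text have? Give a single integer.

Line 1: ['night', 'computer'] (min_width=14, slack=1)
Line 2: ['string', 'umbrella'] (min_width=15, slack=0)
Line 3: ['version', 'stop'] (min_width=12, slack=3)
Line 4: ['were', 'mineral'] (min_width=12, slack=3)
Line 5: ['old', 'segment', 'for'] (min_width=15, slack=0)
Line 6: ['cold', 'cat', 'by'] (min_width=11, slack=4)
Line 7: ['cherry', 'a', 'valley'] (min_width=15, slack=0)
Line 8: ['desert', 'plate'] (min_width=12, slack=3)
Line 9: ['blue', 'bean', 'fruit'] (min_width=15, slack=0)
Line 10: ['sun'] (min_width=3, slack=12)
Total lines: 10

Answer: 10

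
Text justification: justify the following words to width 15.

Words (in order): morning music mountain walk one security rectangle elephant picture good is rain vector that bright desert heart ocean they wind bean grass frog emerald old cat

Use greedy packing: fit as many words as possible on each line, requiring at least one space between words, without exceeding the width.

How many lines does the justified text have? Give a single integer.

Answer: 12

Derivation:
Line 1: ['morning', 'music'] (min_width=13, slack=2)
Line 2: ['mountain', 'walk'] (min_width=13, slack=2)
Line 3: ['one', 'security'] (min_width=12, slack=3)
Line 4: ['rectangle'] (min_width=9, slack=6)
Line 5: ['elephant'] (min_width=8, slack=7)
Line 6: ['picture', 'good', 'is'] (min_width=15, slack=0)
Line 7: ['rain', 'vector'] (min_width=11, slack=4)
Line 8: ['that', 'bright'] (min_width=11, slack=4)
Line 9: ['desert', 'heart'] (min_width=12, slack=3)
Line 10: ['ocean', 'they', 'wind'] (min_width=15, slack=0)
Line 11: ['bean', 'grass', 'frog'] (min_width=15, slack=0)
Line 12: ['emerald', 'old', 'cat'] (min_width=15, slack=0)
Total lines: 12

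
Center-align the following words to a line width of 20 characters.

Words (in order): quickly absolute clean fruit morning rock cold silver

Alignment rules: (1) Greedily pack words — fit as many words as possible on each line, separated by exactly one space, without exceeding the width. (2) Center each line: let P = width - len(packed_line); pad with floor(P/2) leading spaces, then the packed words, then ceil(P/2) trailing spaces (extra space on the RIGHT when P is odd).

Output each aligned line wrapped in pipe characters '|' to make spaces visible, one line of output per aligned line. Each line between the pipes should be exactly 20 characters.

Answer: |  quickly absolute  |
|clean fruit morning |
|  rock cold silver  |

Derivation:
Line 1: ['quickly', 'absolute'] (min_width=16, slack=4)
Line 2: ['clean', 'fruit', 'morning'] (min_width=19, slack=1)
Line 3: ['rock', 'cold', 'silver'] (min_width=16, slack=4)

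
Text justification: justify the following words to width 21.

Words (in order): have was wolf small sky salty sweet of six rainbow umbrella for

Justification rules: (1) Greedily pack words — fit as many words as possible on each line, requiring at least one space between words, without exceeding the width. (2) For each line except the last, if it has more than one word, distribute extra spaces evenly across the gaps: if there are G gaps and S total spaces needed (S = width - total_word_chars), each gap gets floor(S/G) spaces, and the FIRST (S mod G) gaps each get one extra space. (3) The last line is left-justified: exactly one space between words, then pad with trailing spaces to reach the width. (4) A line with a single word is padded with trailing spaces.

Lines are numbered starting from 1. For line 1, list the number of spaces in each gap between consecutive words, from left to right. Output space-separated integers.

Answer: 2 2 1

Derivation:
Line 1: ['have', 'was', 'wolf', 'small'] (min_width=19, slack=2)
Line 2: ['sky', 'salty', 'sweet', 'of'] (min_width=18, slack=3)
Line 3: ['six', 'rainbow', 'umbrella'] (min_width=20, slack=1)
Line 4: ['for'] (min_width=3, slack=18)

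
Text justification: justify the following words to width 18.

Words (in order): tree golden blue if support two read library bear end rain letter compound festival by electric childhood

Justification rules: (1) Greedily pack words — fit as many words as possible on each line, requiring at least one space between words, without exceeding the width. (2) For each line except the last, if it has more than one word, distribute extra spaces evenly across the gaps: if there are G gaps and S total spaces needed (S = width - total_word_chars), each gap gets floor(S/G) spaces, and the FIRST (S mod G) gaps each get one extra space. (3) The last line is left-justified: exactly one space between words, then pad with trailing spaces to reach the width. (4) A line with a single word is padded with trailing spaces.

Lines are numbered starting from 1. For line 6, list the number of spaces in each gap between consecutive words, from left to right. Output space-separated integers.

Answer: 8

Derivation:
Line 1: ['tree', 'golden', 'blue'] (min_width=16, slack=2)
Line 2: ['if', 'support', 'two'] (min_width=14, slack=4)
Line 3: ['read', 'library', 'bear'] (min_width=17, slack=1)
Line 4: ['end', 'rain', 'letter'] (min_width=15, slack=3)
Line 5: ['compound', 'festival'] (min_width=17, slack=1)
Line 6: ['by', 'electric'] (min_width=11, slack=7)
Line 7: ['childhood'] (min_width=9, slack=9)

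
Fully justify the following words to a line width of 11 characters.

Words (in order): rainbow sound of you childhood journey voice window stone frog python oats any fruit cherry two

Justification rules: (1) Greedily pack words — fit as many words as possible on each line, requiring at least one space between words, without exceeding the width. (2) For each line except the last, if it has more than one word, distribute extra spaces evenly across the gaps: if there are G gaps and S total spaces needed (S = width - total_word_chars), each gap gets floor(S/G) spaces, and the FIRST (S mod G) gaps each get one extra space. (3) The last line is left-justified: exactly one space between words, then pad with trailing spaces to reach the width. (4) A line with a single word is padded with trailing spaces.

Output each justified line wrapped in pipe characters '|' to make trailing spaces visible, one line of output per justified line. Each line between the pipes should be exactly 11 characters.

Line 1: ['rainbow'] (min_width=7, slack=4)
Line 2: ['sound', 'of'] (min_width=8, slack=3)
Line 3: ['you'] (min_width=3, slack=8)
Line 4: ['childhood'] (min_width=9, slack=2)
Line 5: ['journey'] (min_width=7, slack=4)
Line 6: ['voice'] (min_width=5, slack=6)
Line 7: ['window'] (min_width=6, slack=5)
Line 8: ['stone', 'frog'] (min_width=10, slack=1)
Line 9: ['python', 'oats'] (min_width=11, slack=0)
Line 10: ['any', 'fruit'] (min_width=9, slack=2)
Line 11: ['cherry', 'two'] (min_width=10, slack=1)

Answer: |rainbow    |
|sound    of|
|you        |
|childhood  |
|journey    |
|voice      |
|window     |
|stone  frog|
|python oats|
|any   fruit|
|cherry two |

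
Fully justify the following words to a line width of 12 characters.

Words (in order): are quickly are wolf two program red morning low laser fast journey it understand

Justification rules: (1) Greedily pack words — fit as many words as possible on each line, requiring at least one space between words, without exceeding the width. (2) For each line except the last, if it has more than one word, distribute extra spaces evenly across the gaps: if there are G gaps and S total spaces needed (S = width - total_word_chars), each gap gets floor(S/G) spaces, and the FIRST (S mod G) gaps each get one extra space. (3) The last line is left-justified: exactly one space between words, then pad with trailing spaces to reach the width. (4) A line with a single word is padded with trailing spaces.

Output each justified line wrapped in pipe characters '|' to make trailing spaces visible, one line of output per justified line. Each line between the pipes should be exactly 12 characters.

Line 1: ['are', 'quickly'] (min_width=11, slack=1)
Line 2: ['are', 'wolf', 'two'] (min_width=12, slack=0)
Line 3: ['program', 'red'] (min_width=11, slack=1)
Line 4: ['morning', 'low'] (min_width=11, slack=1)
Line 5: ['laser', 'fast'] (min_width=10, slack=2)
Line 6: ['journey', 'it'] (min_width=10, slack=2)
Line 7: ['understand'] (min_width=10, slack=2)

Answer: |are  quickly|
|are wolf two|
|program  red|
|morning  low|
|laser   fast|
|journey   it|
|understand  |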